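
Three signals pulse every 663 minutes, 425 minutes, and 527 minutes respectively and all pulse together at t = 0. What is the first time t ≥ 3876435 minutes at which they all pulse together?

4110600 minutes

Joint pulses occur at multiples of LCM(663, 425, 527).
663 = 3 × 13 × 17
425 = 5^2 × 17
527 = 17 × 31
LCM(663, 425, 527) = 3 × 5^2 × 13 × 17 × 31 = 513825.
Smallest multiple of 513825 that is ≥ 3876435: ⌈3876435/513825⌉ × 513825 = 8 × 513825 = 4110600.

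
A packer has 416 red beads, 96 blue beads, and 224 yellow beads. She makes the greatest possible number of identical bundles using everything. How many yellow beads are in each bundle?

7

Number of bundles = gcd(416, 96, 224).
416 = 2^5 × 13
96 = 2^5 × 3
224 = 2^5 × 7
gcd(416, 96, 224) = 2^5 = 32.
yellow beads per bundle = 224 / 32 = 7.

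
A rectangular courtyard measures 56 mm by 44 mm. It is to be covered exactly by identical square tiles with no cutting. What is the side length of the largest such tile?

4 mm

By the Euclidean algorithm:
56 = 1 × 44 + 12
44 = 3 × 12 + 8
12 = 1 × 8 + 4
8 = 2 × 4 + 0
gcd(56, 44) = 4.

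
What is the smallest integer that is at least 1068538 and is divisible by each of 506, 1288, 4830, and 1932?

The integer must be a common multiple of 506, 1288, 4830, and 1932, so a multiple of their LCM.
506 = 2 × 11 × 23
1288 = 2^3 × 7 × 23
4830 = 2 × 3 × 5 × 7 × 23
1932 = 2^2 × 3 × 7 × 23
LCM(506, 1288, 4830, 1932) = 2^3 × 3 × 5 × 7 × 11 × 23 = 212520.
Smallest multiple of 212520 that is ≥ 1068538: ⌈1068538/212520⌉ × 212520 = 6 × 212520 = 1275120.

1275120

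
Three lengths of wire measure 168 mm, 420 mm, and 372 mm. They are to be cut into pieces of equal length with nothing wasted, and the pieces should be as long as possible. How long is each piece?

12 mm

The greatest length dividing all of 168, 420, and 372 is their gcd.
168 = 2^3 × 3 × 7
420 = 2^2 × 3 × 5 × 7
372 = 2^2 × 3 × 31
gcd(168, 420, 372) = 2^2 × 3 = 12.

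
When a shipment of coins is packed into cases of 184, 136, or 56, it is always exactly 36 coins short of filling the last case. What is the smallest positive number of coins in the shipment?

21860

Being 36 short of a full case of size k means N ≡ −36 (mod k), i.e. N + 36 is a multiple of each size.
184 = 2^3 × 23
136 = 2^3 × 17
56 = 2^3 × 7
LCM(184, 136, 56) = 2^3 × 7 × 17 × 23 = 21896.
Smallest positive N is 21896 − 36 = 21860.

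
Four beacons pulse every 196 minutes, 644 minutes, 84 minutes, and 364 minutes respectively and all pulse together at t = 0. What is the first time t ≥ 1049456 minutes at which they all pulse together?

1054872 minutes

Joint pulses occur at multiples of LCM(196, 644, 84, 364).
196 = 2^2 × 7^2
644 = 2^2 × 7 × 23
84 = 2^2 × 3 × 7
364 = 2^2 × 7 × 13
LCM(196, 644, 84, 364) = 2^2 × 3 × 7^2 × 13 × 23 = 175812.
Smallest multiple of 175812 that is ≥ 1049456: ⌈1049456/175812⌉ × 175812 = 6 × 175812 = 1054872.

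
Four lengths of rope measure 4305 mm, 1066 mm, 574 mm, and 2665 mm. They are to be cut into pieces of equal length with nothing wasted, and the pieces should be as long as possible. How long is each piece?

Each piece length must divide every original length, so the longest possible is gcd(4305, 1066, 574, 2665).
4305 = 3 × 5 × 7 × 41
1066 = 2 × 13 × 41
574 = 2 × 7 × 41
2665 = 5 × 13 × 41
gcd(4305, 1066, 574, 2665) = 41.

41 mm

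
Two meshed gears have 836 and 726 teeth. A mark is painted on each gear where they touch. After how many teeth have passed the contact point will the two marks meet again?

The first simultaneous occurrence is after LCM of the individual periods.
836 = 2^2 × 11 × 19
726 = 2 × 3 × 11^2
LCM(836, 726) = 2^2 × 3 × 11^2 × 19 = 27588.

27588 teeth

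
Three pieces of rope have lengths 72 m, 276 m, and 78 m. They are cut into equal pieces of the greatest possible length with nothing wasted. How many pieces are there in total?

71

Piece length = gcd(72, 276, 78).
72 = 2^3 × 3^2
276 = 2^2 × 3 × 23
78 = 2 × 3 × 13
gcd(72, 276, 78) = 2 × 3 = 6.
Total pieces = 72/6 + 276/6 + 78/6 = 12 + 46 + 13 = 71.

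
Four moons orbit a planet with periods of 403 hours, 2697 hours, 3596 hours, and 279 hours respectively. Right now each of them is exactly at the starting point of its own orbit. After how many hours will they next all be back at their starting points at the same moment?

We need the least common multiple of the intervals.
403 = 13 × 31
2697 = 3 × 29 × 31
3596 = 2^2 × 29 × 31
279 = 3^2 × 31
LCM(403, 2697, 3596, 279) = 2^2 × 3^2 × 13 × 29 × 31 = 420732.

420732 hours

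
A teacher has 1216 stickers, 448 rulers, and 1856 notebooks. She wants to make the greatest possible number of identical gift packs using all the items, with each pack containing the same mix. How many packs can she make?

The pack count must divide each quantity, so the greatest is gcd(1216, 448, 1856).
1216 = 2^6 × 19
448 = 2^6 × 7
1856 = 2^6 × 29
gcd(1216, 448, 1856) = 2^6 = 64.

64 packs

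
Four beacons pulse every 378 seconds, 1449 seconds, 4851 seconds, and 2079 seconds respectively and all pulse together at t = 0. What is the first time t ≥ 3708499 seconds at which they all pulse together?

Joint pulses occur at multiples of LCM(378, 1449, 4851, 2079).
378 = 2 × 3^3 × 7
1449 = 3^2 × 7 × 23
4851 = 3^2 × 7^2 × 11
2079 = 3^3 × 7 × 11
LCM(378, 1449, 4851, 2079) = 2 × 3^3 × 7^2 × 11 × 23 = 669438.
Smallest multiple of 669438 that is ≥ 3708499: ⌈3708499/669438⌉ × 669438 = 6 × 669438 = 4016628.

4016628 seconds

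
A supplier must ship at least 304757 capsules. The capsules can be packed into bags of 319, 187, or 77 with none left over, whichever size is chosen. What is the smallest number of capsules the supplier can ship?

The number of capsules must be a common multiple of 319, 187, and 77, so a multiple of their LCM.
319 = 11 × 29
187 = 11 × 17
77 = 7 × 11
LCM(319, 187, 77) = 7 × 11 × 17 × 29 = 37961.
Smallest multiple of 37961 that is ≥ 304757: ⌈304757/37961⌉ × 37961 = 9 × 37961 = 341649.

341649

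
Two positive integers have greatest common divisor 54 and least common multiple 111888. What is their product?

For any two positive integers, gcd × lcm = product = 54 × 111888 = 6041952.

6041952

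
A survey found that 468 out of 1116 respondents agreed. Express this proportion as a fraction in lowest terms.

13/31

468 = 2^2 × 3^2 × 13
1116 = 2^2 × 3^2 × 31
gcd(468, 1116) = 2^2 × 3^2 = 36.
Divide numerator and denominator by 36: 468/1116 = 13/31.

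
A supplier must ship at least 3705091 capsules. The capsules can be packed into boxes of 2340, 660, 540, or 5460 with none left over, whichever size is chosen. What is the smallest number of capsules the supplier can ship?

The number of capsules must be a common multiple of 2340, 660, 540, and 5460, so a multiple of their LCM.
2340 = 2^2 × 3^2 × 5 × 13
660 = 2^2 × 3 × 5 × 11
540 = 2^2 × 3^3 × 5
5460 = 2^2 × 3 × 5 × 7 × 13
LCM(2340, 660, 540, 5460) = 2^2 × 3^3 × 5 × 7 × 11 × 13 = 540540.
Smallest multiple of 540540 that is ≥ 3705091: ⌈3705091/540540⌉ × 540540 = 7 × 540540 = 3783780.

3783780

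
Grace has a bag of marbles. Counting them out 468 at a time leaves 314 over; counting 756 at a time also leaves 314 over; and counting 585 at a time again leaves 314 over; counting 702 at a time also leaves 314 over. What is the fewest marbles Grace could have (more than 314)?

49454

N − 314 must be a common multiple of 468, 756, 585, and 702.
468 = 2^2 × 3^2 × 13
756 = 2^2 × 3^3 × 7
585 = 3^2 × 5 × 13
702 = 2 × 3^3 × 13
LCM(468, 756, 585, 702) = 2^2 × 3^3 × 5 × 7 × 13 = 49140.
Smallest N > 314 is LCM + 314 = 49140 + 314 = 49454.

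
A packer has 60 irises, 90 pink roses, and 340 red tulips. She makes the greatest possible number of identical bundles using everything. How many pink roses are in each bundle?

Number of bundles = gcd(60, 90, 340).
60 = 2^2 × 3 × 5
90 = 2 × 3^2 × 5
340 = 2^2 × 5 × 17
gcd(60, 90, 340) = 2 × 5 = 10.
pink roses per bundle = 90 / 10 = 9.

9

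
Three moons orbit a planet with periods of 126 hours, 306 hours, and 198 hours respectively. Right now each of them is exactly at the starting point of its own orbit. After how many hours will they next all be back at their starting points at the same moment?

They coincide at every common multiple of the periods; the first is the LCM.
126 = 2 × 3^2 × 7
306 = 2 × 3^2 × 17
198 = 2 × 3^2 × 11
LCM(126, 306, 198) = 2 × 3^2 × 7 × 11 × 17 = 23562.

23562 hours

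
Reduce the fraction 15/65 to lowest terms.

3/13

15 = 3 × 5
65 = 5 × 13
gcd(15, 65) = 5.
Divide numerator and denominator by 5: 15/65 = 3/13.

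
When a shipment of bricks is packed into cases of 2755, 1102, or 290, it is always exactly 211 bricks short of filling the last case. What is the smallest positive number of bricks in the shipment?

5299

Being 211 short of a full case of size k means N ≡ −211 (mod k), i.e. N + 211 is a multiple of each size.
2755 = 5 × 19 × 29
1102 = 2 × 19 × 29
290 = 2 × 5 × 29
LCM(2755, 1102, 290) = 2 × 5 × 19 × 29 = 5510.
Smallest positive N is 5510 − 211 = 5299.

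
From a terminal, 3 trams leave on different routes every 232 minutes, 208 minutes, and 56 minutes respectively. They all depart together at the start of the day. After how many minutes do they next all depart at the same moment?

The first simultaneous occurrence is after LCM of the individual periods.
232 = 2^3 × 29
208 = 2^4 × 13
56 = 2^3 × 7
LCM(232, 208, 56) = 2^4 × 7 × 13 × 29 = 42224.

42224 minutes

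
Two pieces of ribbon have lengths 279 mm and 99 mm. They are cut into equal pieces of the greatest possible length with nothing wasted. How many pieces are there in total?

Piece length = gcd(279, 99).
279 = 3^2 × 31
99 = 3^2 × 11
gcd(279, 99) = 3^2 = 9.
Total pieces = 279/9 + 99/9 = 31 + 11 = 42.

42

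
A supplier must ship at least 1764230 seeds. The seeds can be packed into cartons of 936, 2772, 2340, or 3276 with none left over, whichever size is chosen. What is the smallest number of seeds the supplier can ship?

The number of seeds must be a common multiple of 936, 2772, 2340, and 3276, so a multiple of their LCM.
936 = 2^3 × 3^2 × 13
2772 = 2^2 × 3^2 × 7 × 11
2340 = 2^2 × 3^2 × 5 × 13
3276 = 2^2 × 3^2 × 7 × 13
LCM(936, 2772, 2340, 3276) = 2^3 × 3^2 × 5 × 7 × 11 × 13 = 360360.
Smallest multiple of 360360 that is ≥ 1764230: ⌈1764230/360360⌉ × 360360 = 5 × 360360 = 1801800.

1801800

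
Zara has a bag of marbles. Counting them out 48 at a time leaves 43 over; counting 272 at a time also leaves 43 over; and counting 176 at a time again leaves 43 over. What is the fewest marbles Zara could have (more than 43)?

9019

N − 43 must be a common multiple of 48, 272, and 176.
48 = 2^4 × 3
272 = 2^4 × 17
176 = 2^4 × 11
LCM(48, 272, 176) = 2^4 × 3 × 11 × 17 = 8976.
Smallest N > 43 is LCM + 43 = 8976 + 43 = 9019.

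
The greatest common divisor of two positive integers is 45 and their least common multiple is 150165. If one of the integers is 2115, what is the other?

For two integers, gcd × lcm = product, so the other is (45 × 150165) / 2115 = 6757425 / 2115 = 3195.

3195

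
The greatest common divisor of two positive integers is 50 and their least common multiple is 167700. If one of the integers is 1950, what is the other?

For two integers, gcd × lcm = product, so the other is (50 × 167700) / 1950 = 8385000 / 1950 = 4300.

4300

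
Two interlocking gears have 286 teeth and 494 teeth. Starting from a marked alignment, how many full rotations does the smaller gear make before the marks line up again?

19 rotations

They are all back at their starting positions together after one LCM of the periods.
286 = 2 × 11 × 13
494 = 2 × 13 × 19
LCM(286, 494) = 2 × 11 × 13 × 19 = 5434.
Rotations for period 286: 5434 / 286 = 19.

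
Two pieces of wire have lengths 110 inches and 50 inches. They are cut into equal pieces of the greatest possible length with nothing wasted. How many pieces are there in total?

16

Piece length = gcd(110, 50).
110 = 2 × 5 × 11
50 = 2 × 5^2
gcd(110, 50) = 2 × 5 = 10.
Total pieces = 110/10 + 50/10 = 11 + 5 = 16.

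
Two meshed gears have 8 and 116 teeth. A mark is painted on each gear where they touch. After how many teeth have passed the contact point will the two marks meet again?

232 teeth

The first simultaneous occurrence is after LCM of the individual periods.
8 = 2^3
116 = 2^2 × 29
LCM(8, 116) = 2^3 × 29 = 232.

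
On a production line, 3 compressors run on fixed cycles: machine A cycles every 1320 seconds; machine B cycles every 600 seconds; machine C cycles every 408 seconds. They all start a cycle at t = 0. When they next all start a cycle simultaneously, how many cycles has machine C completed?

The first common completion time is the LCM of the periods.
1320 = 2^3 × 3 × 5 × 11
600 = 2^3 × 3 × 5^2
408 = 2^3 × 3 × 17
LCM(1320, 600, 408) = 2^3 × 3 × 5^2 × 11 × 17 = 112200.
Cycles for period 408: 112200 / 408 = 275.

275 cycles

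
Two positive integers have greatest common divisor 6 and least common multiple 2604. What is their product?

15624

For any two positive integers, gcd × lcm = product = 6 × 2604 = 15624.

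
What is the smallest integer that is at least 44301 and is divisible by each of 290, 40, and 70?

The integer must be a common multiple of 290, 40, and 70, so a multiple of their LCM.
290 = 2 × 5 × 29
40 = 2^3 × 5
70 = 2 × 5 × 7
LCM(290, 40, 70) = 2^3 × 5 × 7 × 29 = 8120.
Smallest multiple of 8120 that is ≥ 44301: ⌈44301/8120⌉ × 8120 = 6 × 8120 = 48720.

48720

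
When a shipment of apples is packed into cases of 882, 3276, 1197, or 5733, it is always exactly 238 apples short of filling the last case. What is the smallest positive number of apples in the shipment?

435470

Being 238 short of a full case of size k means N ≡ −238 (mod k), i.e. N + 238 is a multiple of each size.
882 = 2 × 3^2 × 7^2
3276 = 2^2 × 3^2 × 7 × 13
1197 = 3^2 × 7 × 19
5733 = 3^2 × 7^2 × 13
LCM(882, 3276, 1197, 5733) = 2^2 × 3^2 × 7^2 × 13 × 19 = 435708.
Smallest positive N is 435708 − 238 = 435470.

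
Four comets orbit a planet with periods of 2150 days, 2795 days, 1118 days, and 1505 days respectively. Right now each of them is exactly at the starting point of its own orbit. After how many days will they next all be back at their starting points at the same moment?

195650 days

The first simultaneous occurrence is after LCM of the individual periods.
2150 = 2 × 5^2 × 43
2795 = 5 × 13 × 43
1118 = 2 × 13 × 43
1505 = 5 × 7 × 43
LCM(2150, 2795, 1118, 1505) = 2 × 5^2 × 7 × 13 × 43 = 195650.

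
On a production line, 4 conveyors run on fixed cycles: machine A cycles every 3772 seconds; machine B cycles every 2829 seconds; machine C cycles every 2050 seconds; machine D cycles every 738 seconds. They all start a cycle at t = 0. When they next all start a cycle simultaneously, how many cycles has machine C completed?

414 cycles

All finish a whole number of cycles simultaneously at t = LCM of the periods.
3772 = 2^2 × 23 × 41
2829 = 3 × 23 × 41
2050 = 2 × 5^2 × 41
738 = 2 × 3^2 × 41
LCM(3772, 2829, 2050, 738) = 2^2 × 3^2 × 5^2 × 23 × 41 = 848700.
Cycles for period 2050: 848700 / 2050 = 414.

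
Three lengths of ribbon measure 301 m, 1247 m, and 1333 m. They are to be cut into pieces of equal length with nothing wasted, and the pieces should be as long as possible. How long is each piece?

43 m

Each piece length must divide every original length, so the longest possible is gcd(301, 1247, 1333).
301 = 7 × 43
1247 = 29 × 43
1333 = 31 × 43
gcd(301, 1247, 1333) = 43.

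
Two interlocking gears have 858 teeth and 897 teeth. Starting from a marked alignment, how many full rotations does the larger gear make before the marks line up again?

22 rotations

They are all back at their starting positions together after one LCM of the periods.
858 = 2 × 3 × 11 × 13
897 = 3 × 13 × 23
LCM(858, 897) = 2 × 3 × 11 × 13 × 23 = 19734.
Rotations for period 897: 19734 / 897 = 22.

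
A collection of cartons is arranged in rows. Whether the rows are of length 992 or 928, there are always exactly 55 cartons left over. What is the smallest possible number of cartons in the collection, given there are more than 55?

N − 55 must be a common multiple of 992 and 928.
992 = 2^5 × 31
928 = 2^5 × 29
LCM(992, 928) = 2^5 × 29 × 31 = 28768.
Smallest N > 55 is LCM + 55 = 28768 + 55 = 28823.

28823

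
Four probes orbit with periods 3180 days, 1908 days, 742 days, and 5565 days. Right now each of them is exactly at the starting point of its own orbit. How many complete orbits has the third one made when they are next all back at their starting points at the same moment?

90 orbits

They are all back at their starting positions together after one LCM of the periods.
3180 = 2^2 × 3 × 5 × 53
1908 = 2^2 × 3^2 × 53
742 = 2 × 7 × 53
5565 = 3 × 5 × 7 × 53
LCM(3180, 1908, 742, 5565) = 2^2 × 3^2 × 5 × 7 × 53 = 66780.
Orbits for period 742: 66780 / 742 = 90.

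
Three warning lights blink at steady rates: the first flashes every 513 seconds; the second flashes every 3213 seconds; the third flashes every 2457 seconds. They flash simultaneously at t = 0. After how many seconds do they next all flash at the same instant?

The first simultaneous occurrence is after LCM of the individual periods.
513 = 3^3 × 19
3213 = 3^3 × 7 × 17
2457 = 3^3 × 7 × 13
LCM(513, 3213, 2457) = 3^3 × 7 × 13 × 17 × 19 = 793611.

793611 seconds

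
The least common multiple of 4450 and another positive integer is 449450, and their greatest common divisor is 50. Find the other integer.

5050

gcd × lcm = product of the two integers, so the other integer is (50 × 449450) / 4450 = 5050.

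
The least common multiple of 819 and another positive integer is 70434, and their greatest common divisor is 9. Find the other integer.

gcd × lcm = product of the two integers, so the other integer is (9 × 70434) / 819 = 774.

774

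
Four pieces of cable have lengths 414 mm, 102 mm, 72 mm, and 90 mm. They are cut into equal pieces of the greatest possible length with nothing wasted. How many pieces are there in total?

113

Piece length = gcd(414, 102, 72, 90).
414 = 2 × 3^2 × 23
102 = 2 × 3 × 17
72 = 2^3 × 3^2
90 = 2 × 3^2 × 5
gcd(414, 102, 72, 90) = 2 × 3 = 6.
Total pieces = 414/6 + 102/6 + 72/6 + 90/6 = 69 + 17 + 12 + 15 = 113.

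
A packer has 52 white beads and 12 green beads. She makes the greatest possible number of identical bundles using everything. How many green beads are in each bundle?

3

Number of bundles = gcd(52, 12).
52 = 2^2 × 13
12 = 2^2 × 3
gcd(52, 12) = 2^2 = 4.
green beads per bundle = 12 / 4 = 3.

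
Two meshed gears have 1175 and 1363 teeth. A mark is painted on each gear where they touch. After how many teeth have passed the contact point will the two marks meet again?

They coincide at every common multiple of the periods; the first is the LCM.
1175 = 5^2 × 47
1363 = 29 × 47
LCM(1175, 1363) = 5^2 × 29 × 47 = 34075.

34075 teeth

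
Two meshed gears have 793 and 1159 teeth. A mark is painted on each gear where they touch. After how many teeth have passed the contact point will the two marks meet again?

15067 teeth

We need the least common multiple of the intervals.
793 = 13 × 61
1159 = 19 × 61
LCM(793, 1159) = 13 × 19 × 61 = 15067.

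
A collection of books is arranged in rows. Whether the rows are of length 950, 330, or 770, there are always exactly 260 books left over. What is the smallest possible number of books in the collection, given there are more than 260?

219710

N − 260 must be a common multiple of 950, 330, and 770.
950 = 2 × 5^2 × 19
330 = 2 × 3 × 5 × 11
770 = 2 × 5 × 7 × 11
LCM(950, 330, 770) = 2 × 3 × 5^2 × 7 × 11 × 19 = 219450.
Smallest N > 260 is LCM + 260 = 219450 + 260 = 219710.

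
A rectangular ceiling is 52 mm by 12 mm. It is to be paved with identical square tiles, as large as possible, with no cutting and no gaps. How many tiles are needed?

39

Tile side = gcd(52, 12).
52 = 2^2 × 13
12 = 2^2 × 3
gcd(52, 12) = 2^2 = 4.
Tiles: (52/4) × (12/4) = 13 × 3 = 39.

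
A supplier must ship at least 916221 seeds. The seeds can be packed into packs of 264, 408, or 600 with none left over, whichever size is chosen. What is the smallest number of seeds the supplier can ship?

1009800

The number of seeds must be a common multiple of 264, 408, and 600, so a multiple of their LCM.
264 = 2^3 × 3 × 11
408 = 2^3 × 3 × 17
600 = 2^3 × 3 × 5^2
LCM(264, 408, 600) = 2^3 × 3 × 5^2 × 11 × 17 = 112200.
Smallest multiple of 112200 that is ≥ 916221: ⌈916221/112200⌉ × 112200 = 9 × 112200 = 1009800.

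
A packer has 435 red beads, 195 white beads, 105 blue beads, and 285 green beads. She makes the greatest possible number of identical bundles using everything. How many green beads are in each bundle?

Number of bundles = gcd(435, 195, 105, 285).
435 = 3 × 5 × 29
195 = 3 × 5 × 13
105 = 3 × 5 × 7
285 = 3 × 5 × 19
gcd(435, 195, 105, 285) = 3 × 5 = 15.
green beads per bundle = 285 / 15 = 19.

19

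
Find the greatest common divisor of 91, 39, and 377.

91 = 7 × 13
39 = 3 × 13
377 = 13 × 29
gcd(91, 39, 377) = 13.

13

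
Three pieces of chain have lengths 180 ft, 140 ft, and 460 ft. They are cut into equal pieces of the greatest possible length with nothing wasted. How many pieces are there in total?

Piece length = gcd(180, 140, 460).
180 = 2^2 × 3^2 × 5
140 = 2^2 × 5 × 7
460 = 2^2 × 5 × 23
gcd(180, 140, 460) = 2^2 × 5 = 20.
Total pieces = 180/20 + 140/20 + 460/20 = 9 + 7 + 23 = 39.

39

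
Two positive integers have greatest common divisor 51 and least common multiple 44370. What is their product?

For any two positive integers, gcd × lcm = product = 51 × 44370 = 2262870.

2262870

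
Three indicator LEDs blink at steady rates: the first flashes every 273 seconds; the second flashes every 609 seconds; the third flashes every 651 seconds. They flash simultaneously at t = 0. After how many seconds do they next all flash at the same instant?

245427 seconds

They coincide at every common multiple of the periods; the first is the LCM.
273 = 3 × 7 × 13
609 = 3 × 7 × 29
651 = 3 × 7 × 31
LCM(273, 609, 651) = 3 × 7 × 13 × 29 × 31 = 245427.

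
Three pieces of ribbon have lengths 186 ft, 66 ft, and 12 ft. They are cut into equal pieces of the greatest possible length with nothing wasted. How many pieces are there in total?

44

Piece length = gcd(186, 66, 12).
186 = 2 × 3 × 31
66 = 2 × 3 × 11
12 = 2^2 × 3
gcd(186, 66, 12) = 2 × 3 = 6.
Total pieces = 186/6 + 66/6 + 12/6 = 31 + 11 + 2 = 44.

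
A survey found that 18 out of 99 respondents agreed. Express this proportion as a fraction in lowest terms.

18 = 2 × 3^2
99 = 3^2 × 11
gcd(18, 99) = 3^2 = 9.
Divide numerator and denominator by 9: 18/99 = 2/11.

2/11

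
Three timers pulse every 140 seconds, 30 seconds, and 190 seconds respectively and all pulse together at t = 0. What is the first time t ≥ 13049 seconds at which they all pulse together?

Joint pulses occur at multiples of LCM(140, 30, 190).
140 = 2^2 × 5 × 7
30 = 2 × 3 × 5
190 = 2 × 5 × 19
LCM(140, 30, 190) = 2^2 × 3 × 5 × 7 × 19 = 7980.
Smallest multiple of 7980 that is ≥ 13049: ⌈13049/7980⌉ × 7980 = 2 × 7980 = 15960.

15960 seconds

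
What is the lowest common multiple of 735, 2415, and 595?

735 = 3 × 5 × 7^2
2415 = 3 × 5 × 7 × 23
595 = 5 × 7 × 17
LCM(735, 2415, 595) = 3 × 5 × 7^2 × 17 × 23 = 287385.

287385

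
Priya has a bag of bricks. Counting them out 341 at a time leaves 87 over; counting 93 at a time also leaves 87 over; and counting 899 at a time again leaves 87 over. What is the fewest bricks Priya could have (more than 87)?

29754

N − 87 must be a common multiple of 341, 93, and 899.
341 = 11 × 31
93 = 3 × 31
899 = 29 × 31
LCM(341, 93, 899) = 3 × 11 × 29 × 31 = 29667.
Smallest N > 87 is LCM + 87 = 29667 + 87 = 29754.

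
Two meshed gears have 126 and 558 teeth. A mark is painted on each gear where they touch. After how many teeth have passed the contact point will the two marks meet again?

They coincide at every common multiple of the periods; the first is the LCM.
126 = 2 × 3^2 × 7
558 = 2 × 3^2 × 31
LCM(126, 558) = 2 × 3^2 × 7 × 31 = 3906.

3906 teeth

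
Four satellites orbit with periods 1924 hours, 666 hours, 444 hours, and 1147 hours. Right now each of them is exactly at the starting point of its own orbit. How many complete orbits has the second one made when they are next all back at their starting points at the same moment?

The first common completion time is the LCM of the periods.
1924 = 2^2 × 13 × 37
666 = 2 × 3^2 × 37
444 = 2^2 × 3 × 37
1147 = 31 × 37
LCM(1924, 666, 444, 1147) = 2^2 × 3^2 × 13 × 31 × 37 = 536796.
Orbits for period 666: 536796 / 666 = 806.

806 orbits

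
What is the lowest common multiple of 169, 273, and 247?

67431

169 = 13^2
273 = 3 × 7 × 13
247 = 13 × 19
LCM(169, 273, 247) = 3 × 7 × 13^2 × 19 = 67431.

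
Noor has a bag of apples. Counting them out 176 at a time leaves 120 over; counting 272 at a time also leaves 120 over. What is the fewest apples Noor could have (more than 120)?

N − 120 must be a common multiple of 176 and 272.
176 = 2^4 × 11
272 = 2^4 × 17
LCM(176, 272) = 2^4 × 11 × 17 = 2992.
Smallest N > 120 is LCM + 120 = 2992 + 120 = 3112.

3112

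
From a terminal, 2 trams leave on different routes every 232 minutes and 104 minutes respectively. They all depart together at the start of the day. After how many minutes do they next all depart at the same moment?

3016 minutes

We need the least common multiple of the intervals.
232 = 2^3 × 29
104 = 2^3 × 13
LCM(232, 104) = 2^3 × 13 × 29 = 3016.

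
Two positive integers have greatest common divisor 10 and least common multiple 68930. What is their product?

689300

For any two positive integers, gcd × lcm = product = 10 × 68930 = 689300.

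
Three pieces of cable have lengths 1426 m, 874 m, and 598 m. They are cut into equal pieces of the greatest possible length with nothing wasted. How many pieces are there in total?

Piece length = gcd(1426, 874, 598).
1426 = 2 × 23 × 31
874 = 2 × 19 × 23
598 = 2 × 13 × 23
gcd(1426, 874, 598) = 2 × 23 = 46.
Total pieces = 1426/46 + 874/46 + 598/46 = 31 + 19 + 13 = 63.

63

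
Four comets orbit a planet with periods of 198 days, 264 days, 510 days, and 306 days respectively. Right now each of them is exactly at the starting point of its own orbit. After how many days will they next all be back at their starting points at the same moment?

They coincide at every common multiple of the periods; the first is the LCM.
198 = 2 × 3^2 × 11
264 = 2^3 × 3 × 11
510 = 2 × 3 × 5 × 17
306 = 2 × 3^2 × 17
LCM(198, 264, 510, 306) = 2^3 × 3^2 × 5 × 11 × 17 = 67320.

67320 days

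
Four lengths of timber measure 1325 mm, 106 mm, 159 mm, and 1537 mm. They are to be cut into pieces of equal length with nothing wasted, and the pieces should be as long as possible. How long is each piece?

Each piece length must divide every original length, so the longest possible is gcd(1325, 106, 159, 1537).
1325 = 5^2 × 53
106 = 2 × 53
159 = 3 × 53
1537 = 29 × 53
gcd(1325, 106, 159, 1537) = 53.

53 mm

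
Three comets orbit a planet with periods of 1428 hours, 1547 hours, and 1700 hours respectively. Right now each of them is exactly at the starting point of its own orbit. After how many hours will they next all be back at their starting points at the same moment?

We need the least common multiple of the intervals.
1428 = 2^2 × 3 × 7 × 17
1547 = 7 × 13 × 17
1700 = 2^2 × 5^2 × 17
LCM(1428, 1547, 1700) = 2^2 × 3 × 5^2 × 7 × 13 × 17 = 464100.

464100 hours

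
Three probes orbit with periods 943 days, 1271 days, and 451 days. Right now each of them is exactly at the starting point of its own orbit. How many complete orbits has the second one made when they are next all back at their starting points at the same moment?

They are all back at their starting positions together after one LCM of the periods.
943 = 23 × 41
1271 = 31 × 41
451 = 11 × 41
LCM(943, 1271, 451) = 11 × 23 × 31 × 41 = 321563.
Orbits for period 1271: 321563 / 1271 = 253.

253 orbits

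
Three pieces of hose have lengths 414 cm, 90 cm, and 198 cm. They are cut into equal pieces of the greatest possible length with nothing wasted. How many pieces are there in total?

Piece length = gcd(414, 90, 198).
414 = 2 × 3^2 × 23
90 = 2 × 3^2 × 5
198 = 2 × 3^2 × 11
gcd(414, 90, 198) = 2 × 3^2 = 18.
Total pieces = 414/18 + 90/18 + 198/18 = 23 + 5 + 11 = 39.

39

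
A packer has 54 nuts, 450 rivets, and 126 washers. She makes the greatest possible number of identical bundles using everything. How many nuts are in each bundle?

3

Number of bundles = gcd(54, 450, 126).
54 = 2 × 3^3
450 = 2 × 3^2 × 5^2
126 = 2 × 3^2 × 7
gcd(54, 450, 126) = 2 × 3^2 = 18.
nuts per bundle = 54 / 18 = 3.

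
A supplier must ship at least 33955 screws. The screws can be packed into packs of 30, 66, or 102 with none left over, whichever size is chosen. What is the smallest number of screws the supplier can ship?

The number of screws must be a common multiple of 30, 66, and 102, so a multiple of their LCM.
30 = 2 × 3 × 5
66 = 2 × 3 × 11
102 = 2 × 3 × 17
LCM(30, 66, 102) = 2 × 3 × 5 × 11 × 17 = 5610.
Smallest multiple of 5610 that is ≥ 33955: ⌈33955/5610⌉ × 5610 = 7 × 5610 = 39270.

39270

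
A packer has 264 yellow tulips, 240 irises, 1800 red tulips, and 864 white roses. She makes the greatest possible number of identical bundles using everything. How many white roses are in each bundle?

Number of bundles = gcd(264, 240, 1800, 864).
264 = 2^3 × 3 × 11
240 = 2^4 × 3 × 5
1800 = 2^3 × 3^2 × 5^2
864 = 2^5 × 3^3
gcd(264, 240, 1800, 864) = 2^3 × 3 = 24.
white roses per bundle = 864 / 24 = 36.

36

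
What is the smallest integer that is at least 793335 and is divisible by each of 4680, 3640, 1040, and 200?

The integer must be a common multiple of 4680, 3640, 1040, and 200, so a multiple of their LCM.
4680 = 2^3 × 3^2 × 5 × 13
3640 = 2^3 × 5 × 7 × 13
1040 = 2^4 × 5 × 13
200 = 2^3 × 5^2
LCM(4680, 3640, 1040, 200) = 2^4 × 3^2 × 5^2 × 7 × 13 = 327600.
Smallest multiple of 327600 that is ≥ 793335: ⌈793335/327600⌉ × 327600 = 3 × 327600 = 982800.

982800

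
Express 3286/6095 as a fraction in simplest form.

62/115

3286 = 2 × 31 × 53
6095 = 5 × 23 × 53
gcd(3286, 6095) = 53.
Divide numerator and denominator by 53: 3286/6095 = 62/115.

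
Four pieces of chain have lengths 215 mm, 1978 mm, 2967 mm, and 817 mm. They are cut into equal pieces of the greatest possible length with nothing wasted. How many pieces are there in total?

139

Piece length = gcd(215, 1978, 2967, 817).
215 = 5 × 43
1978 = 2 × 23 × 43
2967 = 3 × 23 × 43
817 = 19 × 43
gcd(215, 1978, 2967, 817) = 43.
Total pieces = 215/43 + 1978/43 + 2967/43 + 817/43 = 5 + 46 + 69 + 19 = 139.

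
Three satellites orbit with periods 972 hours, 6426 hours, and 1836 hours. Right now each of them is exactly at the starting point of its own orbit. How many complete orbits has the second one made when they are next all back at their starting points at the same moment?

They are all back at their starting positions together after one LCM of the periods.
972 = 2^2 × 3^5
6426 = 2 × 3^3 × 7 × 17
1836 = 2^2 × 3^3 × 17
LCM(972, 6426, 1836) = 2^2 × 3^5 × 7 × 17 = 115668.
Orbits for period 6426: 115668 / 6426 = 18.

18 orbits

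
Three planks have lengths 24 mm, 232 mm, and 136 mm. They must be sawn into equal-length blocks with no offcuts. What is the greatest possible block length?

The block length must divide every plank, so the greatest is gcd(24, 232, 136).
24 = 2^3 × 3
232 = 2^3 × 29
136 = 2^3 × 17
gcd(24, 232, 136) = 2^3 = 8.

8 mm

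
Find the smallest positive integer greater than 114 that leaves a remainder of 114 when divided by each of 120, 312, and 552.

N − 114 must be a common multiple of 120, 312, and 552.
120 = 2^3 × 3 × 5
312 = 2^3 × 3 × 13
552 = 2^3 × 3 × 23
LCM(120, 312, 552) = 2^3 × 3 × 5 × 13 × 23 = 35880.
Smallest N > 114 is LCM + 114 = 35880 + 114 = 35994.

35994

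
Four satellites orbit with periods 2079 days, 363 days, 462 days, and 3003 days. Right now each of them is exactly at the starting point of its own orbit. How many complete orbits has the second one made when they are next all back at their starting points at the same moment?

They are all back at their starting positions together after one LCM of the periods.
2079 = 3^3 × 7 × 11
363 = 3 × 11^2
462 = 2 × 3 × 7 × 11
3003 = 3 × 7 × 11 × 13
LCM(2079, 363, 462, 3003) = 2 × 3^3 × 7 × 11^2 × 13 = 594594.
Orbits for period 363: 594594 / 363 = 1638.

1638 orbits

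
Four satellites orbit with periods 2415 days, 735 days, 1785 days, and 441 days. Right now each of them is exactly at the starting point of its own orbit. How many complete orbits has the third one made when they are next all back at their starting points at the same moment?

All finish a whole number of cycles simultaneously at t = LCM of the periods.
2415 = 3 × 5 × 7 × 23
735 = 3 × 5 × 7^2
1785 = 3 × 5 × 7 × 17
441 = 3^2 × 7^2
LCM(2415, 735, 1785, 441) = 3^2 × 5 × 7^2 × 17 × 23 = 862155.
Orbits for period 1785: 862155 / 1785 = 483.

483 orbits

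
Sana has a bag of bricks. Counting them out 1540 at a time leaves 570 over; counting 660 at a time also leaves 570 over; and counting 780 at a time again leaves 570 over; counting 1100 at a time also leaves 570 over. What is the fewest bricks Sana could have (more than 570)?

N − 570 must be a common multiple of 1540, 660, 780, and 1100.
1540 = 2^2 × 5 × 7 × 11
660 = 2^2 × 3 × 5 × 11
780 = 2^2 × 3 × 5 × 13
1100 = 2^2 × 5^2 × 11
LCM(1540, 660, 780, 1100) = 2^2 × 3 × 5^2 × 7 × 11 × 13 = 300300.
Smallest N > 570 is LCM + 570 = 300300 + 570 = 300870.

300870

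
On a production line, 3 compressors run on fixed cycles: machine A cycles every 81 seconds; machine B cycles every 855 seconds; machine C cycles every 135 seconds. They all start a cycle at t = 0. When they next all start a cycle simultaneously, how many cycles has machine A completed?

95 cycles

The first common completion time is the LCM of the periods.
81 = 3^4
855 = 3^2 × 5 × 19
135 = 3^3 × 5
LCM(81, 855, 135) = 3^4 × 5 × 19 = 7695.
Cycles for period 81: 7695 / 81 = 95.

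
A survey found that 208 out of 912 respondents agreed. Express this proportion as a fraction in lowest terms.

208 = 2^4 × 13
912 = 2^4 × 3 × 19
gcd(208, 912) = 2^4 = 16.
Divide numerator and denominator by 16: 208/912 = 13/57.

13/57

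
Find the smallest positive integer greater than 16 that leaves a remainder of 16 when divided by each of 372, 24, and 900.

55816

N − 16 must be a common multiple of 372, 24, and 900.
372 = 2^2 × 3 × 31
24 = 2^3 × 3
900 = 2^2 × 3^2 × 5^2
LCM(372, 24, 900) = 2^3 × 3^2 × 5^2 × 31 = 55800.
Smallest N > 16 is LCM + 16 = 55800 + 16 = 55816.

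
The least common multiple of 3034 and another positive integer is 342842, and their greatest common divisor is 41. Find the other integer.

4633

gcd × lcm = product of the two integers, so the other integer is (41 × 342842) / 3034 = 4633.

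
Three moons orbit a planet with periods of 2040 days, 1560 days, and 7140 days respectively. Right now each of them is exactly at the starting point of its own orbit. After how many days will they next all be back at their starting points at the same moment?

185640 days

The first simultaneous occurrence is after LCM of the individual periods.
2040 = 2^3 × 3 × 5 × 17
1560 = 2^3 × 3 × 5 × 13
7140 = 2^2 × 3 × 5 × 7 × 17
LCM(2040, 1560, 7140) = 2^3 × 3 × 5 × 7 × 13 × 17 = 185640.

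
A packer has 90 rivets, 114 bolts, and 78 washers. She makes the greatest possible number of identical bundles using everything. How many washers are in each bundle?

13

Number of bundles = gcd(90, 114, 78).
90 = 2 × 3^2 × 5
114 = 2 × 3 × 19
78 = 2 × 3 × 13
gcd(90, 114, 78) = 2 × 3 = 6.
washers per bundle = 78 / 6 = 13.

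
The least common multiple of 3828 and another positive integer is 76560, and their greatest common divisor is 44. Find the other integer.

gcd × lcm = product of the two integers, so the other integer is (44 × 76560) / 3828 = 880.

880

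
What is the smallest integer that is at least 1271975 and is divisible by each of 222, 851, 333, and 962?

1393938

The integer must be a common multiple of 222, 851, 333, and 962, so a multiple of their LCM.
222 = 2 × 3 × 37
851 = 23 × 37
333 = 3^2 × 37
962 = 2 × 13 × 37
LCM(222, 851, 333, 962) = 2 × 3^2 × 13 × 23 × 37 = 199134.
Smallest multiple of 199134 that is ≥ 1271975: ⌈1271975/199134⌉ × 199134 = 7 × 199134 = 1393938.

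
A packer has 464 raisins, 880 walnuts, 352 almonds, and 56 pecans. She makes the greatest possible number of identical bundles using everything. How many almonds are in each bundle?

Number of bundles = gcd(464, 880, 352, 56).
464 = 2^4 × 29
880 = 2^4 × 5 × 11
352 = 2^5 × 11
56 = 2^3 × 7
gcd(464, 880, 352, 56) = 2^3 = 8.
almonds per bundle = 352 / 8 = 44.

44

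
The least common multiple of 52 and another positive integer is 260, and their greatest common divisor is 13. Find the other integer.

65

gcd × lcm = product of the two integers, so the other integer is (13 × 260) / 52 = 65.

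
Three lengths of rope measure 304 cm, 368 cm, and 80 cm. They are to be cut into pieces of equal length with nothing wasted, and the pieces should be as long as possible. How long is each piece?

Each piece length must divide every original length, so the longest possible is gcd(304, 368, 80).
304 = 2^4 × 19
368 = 2^4 × 23
80 = 2^4 × 5
gcd(304, 368, 80) = 2^4 = 16.

16 cm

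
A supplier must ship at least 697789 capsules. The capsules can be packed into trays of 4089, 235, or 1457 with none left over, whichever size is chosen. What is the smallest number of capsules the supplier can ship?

1267590

The number of capsules must be a common multiple of 4089, 235, and 1457, so a multiple of their LCM.
4089 = 3 × 29 × 47
235 = 5 × 47
1457 = 31 × 47
LCM(4089, 235, 1457) = 3 × 5 × 29 × 31 × 47 = 633795.
Smallest multiple of 633795 that is ≥ 697789: ⌈697789/633795⌉ × 633795 = 2 × 633795 = 1267590.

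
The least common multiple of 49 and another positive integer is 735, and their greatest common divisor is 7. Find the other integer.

gcd × lcm = product of the two integers, so the other integer is (7 × 735) / 49 = 105.

105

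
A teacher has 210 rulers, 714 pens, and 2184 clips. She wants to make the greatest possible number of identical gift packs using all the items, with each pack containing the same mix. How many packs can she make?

The pack count must divide each quantity, so the greatest is gcd(210, 714, 2184).
210 = 2 × 3 × 5 × 7
714 = 2 × 3 × 7 × 17
2184 = 2^3 × 3 × 7 × 13
gcd(210, 714, 2184) = 2 × 3 × 7 = 42.

42 packs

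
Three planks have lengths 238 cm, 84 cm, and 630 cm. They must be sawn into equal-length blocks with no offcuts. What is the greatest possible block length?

14 cm

This is the greatest common divisor of 238, 84, and 630.
238 = 2 × 7 × 17
84 = 2^2 × 3 × 7
630 = 2 × 3^2 × 5 × 7
gcd(238, 84, 630) = 2 × 7 = 14.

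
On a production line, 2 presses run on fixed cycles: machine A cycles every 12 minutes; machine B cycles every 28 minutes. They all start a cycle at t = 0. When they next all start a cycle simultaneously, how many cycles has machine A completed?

All finish a whole number of cycles simultaneously at t = LCM of the periods.
12 = 2^2 × 3
28 = 2^2 × 7
LCM(12, 28) = 2^2 × 3 × 7 = 84.
Cycles for period 12: 84 / 12 = 7.

7 cycles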